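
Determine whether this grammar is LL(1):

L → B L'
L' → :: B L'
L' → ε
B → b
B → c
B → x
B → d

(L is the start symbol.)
Yes, the grammar is LL(1).

A grammar is LL(1) if for each non-terminal N with multiple productions, the predict sets of those productions are pairwise disjoint, where PREDICT(N → α) = (FIRST(α) \ {ε}) ∪ (FOLLOW(N) if α ⇒* ε).

Relevant sets:
  FOLLOW(L') = { $ }

For L':
  PREDICT(L' → :: B L') = { '::' }
  PREDICT(L' → ε) = { $ }
For B:
  PREDICT(B → b) = { 'b' }
  PREDICT(B → c) = { 'c' }
  PREDICT(B → x) = { 'x' }
  PREDICT(B → d) = { 'd' }
L has a single production, so nothing to check there.

All predict sets are disjoint. The grammar IS LL(1).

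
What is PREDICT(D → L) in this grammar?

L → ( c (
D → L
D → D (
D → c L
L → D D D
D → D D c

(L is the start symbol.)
PREDICT(D → L) = (FIRST(RHS) \ {ε}) ∪ (FOLLOW(D) if ε ∈ FIRST(RHS), i.e. RHS ⇒* ε)
FIRST(L) = { '(', 'c' }
FIRST(L) = { '(', 'c' }
ε ∉ FIRST(L), so FOLLOW(D) is not added.
PREDICT(D → L) = { '(', 'c' }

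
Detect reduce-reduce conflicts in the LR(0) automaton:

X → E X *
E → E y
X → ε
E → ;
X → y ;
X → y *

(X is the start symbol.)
No reduce-reduce conflicts

A reduce-reduce conflict occurs when an LR(0) state has two complete items [A → α .] and [B → β .] — both call for a reduction, and with no lookahead the parser cannot choose between them.

Augment with X' → X and build the canonical LR(0) collection (I0 = CLOSURE({[X' → . X]}), then GOTO on every symbol after a dot until no new states appear). It has 10 states:
  I0: { [E → . ;], [E → . E y], [X → . E X *], [X → . y *], [X → . y ;], [X → .], [X' → . X] }  — shift, reduce
  I1: { [E → ; .] }  — reduce
  I2: { [E → . ;], [E → . E y], [E → E . y], [X → . E X *], [X → . y *], [X → . y ;], [X → .], [X → E . X *] }  — shift, reduce
  I3: { [X' → X .] }  — accept
  I4: { [X → y . *], [X → y . ;] }  — shift
  I5: { [X → y * .] }  — reduce
  I6: { [X → y ; .] }  — reduce
  I7: { [X → E X . *] }  — shift
  I8: { [E → E y .], [X → y . *], [X → y . ;] }  — shift, reduce
  I9: { [X → E X * .] }  — reduce

No state contains more than one complete item.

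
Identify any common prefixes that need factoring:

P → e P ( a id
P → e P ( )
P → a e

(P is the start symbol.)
Left-factoring is needed when two productions for the same non-terminal
share a common prefix on the right-hand side.

Productions for P:
  P → e P ( a id
  P → e P ( )
  P → a e

Found common prefix 'e P (' in productions for P

Answer: Yes, P has productions with common prefix 'e P ('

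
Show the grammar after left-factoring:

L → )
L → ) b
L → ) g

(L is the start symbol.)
Left-factoring transforms A → αβ₁ | αβ₂ into A → αA' and A' → β₁ | β₂
(α is the longest common prefix among the alternatives). Repeat until
no nonterminal has two alternatives with a common prefix.

Round 1: L has alternatives sharing prefix ')'. Introduce L': L → ) L'
  Add: L' → ε
  Add: L' → b
  Add: L' → g

No remaining common prefixes — done.

Resulting grammar:
L → ) L'
L' → ε
L' → b
L' → g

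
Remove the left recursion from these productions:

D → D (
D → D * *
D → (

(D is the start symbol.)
D is directly left-recursive. The standard transformation for
  A → A α₁ | ... | A α_m | β₁ | ... | β_n
is
  A  → β₁ A' | ... | β_n A'
  A' → α₁ A' | ... | α_m A' | ε

D → ( becomes D → ( D'
D → D ( becomes D' → ( D'
D → D * * becomes D' → * * D'
Add D' → ε

Resulting grammar:
D → ( D'
D' → ( D'
D' → * * D'
D' → ε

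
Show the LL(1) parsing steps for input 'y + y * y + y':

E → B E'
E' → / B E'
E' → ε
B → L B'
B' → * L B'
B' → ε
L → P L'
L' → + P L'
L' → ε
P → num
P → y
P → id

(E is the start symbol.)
LL(1) parsing maintains a stack (initially the start symbol over $) and the input. At each step: if the stack top is a terminal, match it against the current input token; if it is a non-terminal N, replace it with the RHS of M[N, lookahead] (the unique production whose predict set contains the lookahead).

Stack is shown with the top on the left.

Stack           Input            Action
---------------------------------------
E $             y + y * y + y $  output E → B E'
B E' $          y + y * y + y $  output B → L B'
L B' E' $       y + y * y + y $  output L → P L'
P L' B' E' $    y + y * y + y $  output P → y
y L' B' E' $    y + y * y + y $  match 'y'
L' B' E' $      + y * y + y $    output L' → + P L'
+ P L' B' E' $  + y * y + y $    match '+'
P L' B' E' $    y * y + y $      output P → y
y L' B' E' $    y * y + y $      match 'y'
L' B' E' $      * y + y $        output L' → ε
B' E' $         * y + y $        output B' → * L B'
* L B' E' $     * y + y $        match '*'
L B' E' $       y + y $          output L → P L'
P L' B' E' $    y + y $          output P → y
y L' B' E' $    y + y $          match 'y'
L' B' E' $      + y $            output L' → + P L'
+ P L' B' E' $  + y $            match '+'
P L' B' E' $    y $              output P → y
y L' B' E' $    y $              match 'y'
L' B' E' $      $                output L' → ε
B' E' $         $                output B' → ε
E' $            $                output E' → ε
$               $                accept

The string is accepted.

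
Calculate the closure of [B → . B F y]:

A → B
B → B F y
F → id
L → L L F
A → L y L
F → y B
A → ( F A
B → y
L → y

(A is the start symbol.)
{ [B → . B F y], [B → . y] }

To compute CLOSURE, for each item [A → α.Bβ] where B is a non-terminal, add [B → .γ] for all productions B → γ; repeat for the newly added items until nothing changes.

Start with: [B → . B F y]
  [B → . B F y] has the dot before B: add [B → . y]
No further items can be added.

CLOSURE = { [B → . B F y], [B → . y] }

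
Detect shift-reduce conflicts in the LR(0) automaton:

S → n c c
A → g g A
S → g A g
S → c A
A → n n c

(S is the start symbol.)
No shift-reduce conflicts

A shift-reduce conflict occurs when an LR(0) state has both:
  - a complete (reduce) item [A → α .] (dot at the end), and
  - a shift item [B → β . c γ] (dot before a terminal).

Augment with S' → S and build the canonical LR(0) collection (I0 = CLOSURE({[S' → . S]}), then GOTO on every symbol after a dot until no new states appear). It has 16 states:
  I0: { [S → . c A], [S → . g A g], [S → . n c c], [S' → . S] }  — shift
  I1: { [S' → S .] }  — accept
  I2: { [A → . g g A], [A → . n n c], [S → c . A] }  — shift
  I3: { [A → . g g A], [A → . n n c], [S → g . A g] }  — shift
  I4: { [S → n . c c] }  — shift
  I5: { [S → n c . c] }  — shift
  I6: { [S → n c c .] }  — reduce
  I7: { [S → g A . g] }  — shift
  I8: { [A → g . g A] }  — shift
  I9: { [A → n . n c] }  — shift
  I10: { [A → n n . c] }  — shift
  I11: { [A → n n c .] }  — reduce
  I12: { [A → . g g A], [A → . n n c], [A → g g . A] }  — shift
  I13: { [A → g g A .] }  — reduce
  I14: { [S → g A g .] }  — reduce
  I15: { [S → c A .] }  — reduce

No state contains both a complete item and a shift item.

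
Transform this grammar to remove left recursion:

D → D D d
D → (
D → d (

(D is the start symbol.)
D → ( D'
D → d ( D'
D' → D d D'
D' → ε

D is directly left-recursive. The standard transformation for
  A → A α₁ | ... | A α_m | β₁ | ... | β_n
is
  A  → β₁ A' | ... | β_n A'
  A' → α₁ A' | ... | α_m A' | ε

D → ( becomes D → ( D'
D → d ( becomes D → d ( D'
D → D D d becomes D' → D d D'
Add D' → ε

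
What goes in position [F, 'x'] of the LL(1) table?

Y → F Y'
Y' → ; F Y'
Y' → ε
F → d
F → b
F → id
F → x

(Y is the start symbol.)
F → x

To find M[F, 'x'], we find productions for F where 'x' is in the predict set (PREDICT(N → α) = (FIRST(α) \ {ε}) ∪ (FOLLOW(N) if α ⇒* ε)).

F → d: PREDICT = { 'd' }
F → b: PREDICT = { 'b' }
F → id: PREDICT = { 'id' }
F → x: PREDICT = { 'x' }
  'x' is in predict set, so this production goes in M[F, 'x']

M[F, 'x'] = F → x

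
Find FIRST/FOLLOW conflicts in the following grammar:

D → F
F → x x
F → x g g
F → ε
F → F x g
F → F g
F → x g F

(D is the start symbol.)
Yes. F → x x with FOLLOW(F) on { 'x' }; F → x g g with FOLLOW(F) on { 'x' }; F → F x g with FOLLOW(F) on { 'g', 'x' }; F → F g with FOLLOW(F) on { 'g', 'x' }; F → x g F with FOLLOW(F) on { 'x' }

A FIRST/FOLLOW conflict occurs when a non-terminal N has a nullable alternative N → β (β ⇒* ε) and another alternative N → α with FIRST(α) ∩ FOLLOW(N) ≠ ∅: on such a lookahead the parser cannot decide between expanding α and letting N vanish via β.

Nullable non-terminals: D, F.
FIRST sets used below: FIRST(F) = { 'g', 'x', ε }
D has a nullable alternative but only one production, so nothing to check.

F: nullable alternative(s) F → ε; FOLLOW(F) = { $, 'g', 'x' }
  F → x x: FIRST \ {ε} = { 'x' } — overlaps FOLLOW(F) on { 'x' }: CONFLICT
  F → x g g: FIRST \ {ε} = { 'x' } — overlaps FOLLOW(F) on { 'x' }: CONFLICT
  F → ε: FIRST \ {ε} = { } — this is the only nullable alternative, skip
  F → F x g: FIRST \ {ε} = { 'g', 'x' } — overlaps FOLLOW(F) on { 'g', 'x' }: CONFLICT
  F → F g: FIRST \ {ε} = { 'g', 'x' } — overlaps FOLLOW(F) on { 'g', 'x' }: CONFLICT
  F → x g F: FIRST \ {ε} = { 'x' } — overlaps FOLLOW(F) on { 'x' }: CONFLICT

So the grammar has 5 FIRST/FOLLOW conflicts (marked CONFLICT above).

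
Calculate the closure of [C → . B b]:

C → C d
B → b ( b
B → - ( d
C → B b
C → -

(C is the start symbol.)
{ [B → . - ( d], [B → . b ( b], [C → . B b] }

Start with: [C → . B b]
  [C → . B b] has the dot before B: add [B → . b ( b], [B → . - ( d]
No further items can be added.

CLOSURE = { [B → . - ( d], [B → . b ( b], [C → . B b] }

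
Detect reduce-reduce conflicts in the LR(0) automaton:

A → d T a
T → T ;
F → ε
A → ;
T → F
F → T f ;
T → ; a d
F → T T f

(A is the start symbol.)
A reduce-reduce conflict occurs when an LR(0) state has two complete items [A → α .] and [B → β .] — both call for a reduction, and with no lookahead the parser cannot choose between them.

Augment with A' → A and build the canonical LR(0) collection (I0 = CLOSURE({[A' → . A]}), then GOTO on every symbol after a dot until no new states appear). It has 15 states:
  I0: { [A → . ;], [A → . d T a], [A' → . A] }  — shift
  I1: { [A → ; .] }  — reduce
  I2: { [A' → A .] }  — accept
  I3: { [A → d . T a], [F → . T T f], [F → . T f ;], [F → .], [T → . ; a d], [T → . F], [T → . T ;] }  — shift, reduce
  I4: { [T → ; . a d] }  — shift
  I5: { [T → F .] }  — reduce
  I6: { [A → d T . a], [F → . T T f], [F → . T f ;], [F → .], [F → T . T f], [F → T . f ;], [T → . ; a d], [T → . F], [T → . T ;], [T → T . ;] }  — shift, reduce
  I7: { [T → ; . a d], [T → T ; .] }  — shift, reduce
  I8: { [F → . T T f], [F → . T f ;], [F → .], [F → T . T f], [F → T . f ;], [F → T T . f], [T → . ; a d], [T → . F], [T → . T ;], [T → T . ;] }  — shift, reduce
  I9: { [A → d T a .] }  — reduce
  I10: { [F → T f . ;] }  — shift
  I11: { [F → T f ; .] }  — reduce
  I12: { [F → T T f .], [F → T f . ;] }  — shift, reduce
  I13: { [T → ; a . d] }  — shift
  I14: { [T → ; a d .] }  — reduce

No state contains more than one complete item.

Answer: No reduce-reduce conflicts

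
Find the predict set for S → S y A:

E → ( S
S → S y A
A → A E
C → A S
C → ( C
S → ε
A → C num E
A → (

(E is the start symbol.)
PREDICT(S → S y A) = (FIRST(RHS) \ {ε}) ∪ (FOLLOW(S) if ε ∈ FIRST(RHS), i.e. RHS ⇒* ε)
FIRST(S) = { 'y', ε }
FIRST(S y A) = { 'y' }
ε ∉ FIRST(S y A), so FOLLOW(S) is not added.
PREDICT(S → S y A) = { 'y' }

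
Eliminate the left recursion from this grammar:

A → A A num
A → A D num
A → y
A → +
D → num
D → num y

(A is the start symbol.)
A → y A'
A → + A'
A' → A num A'
A' → D num A'
A' → ε
D → num
D → num y

A is directly left-recursive. The standard transformation for
  A → A α₁ | ... | A α_m | β₁ | ... | β_n
is
  A  → β₁ A' | ... | β_n A'
  A' → α₁ A' | ... | α_m A' | ε

A → y becomes A → y A'
A → + becomes A → + A'
A → A A num becomes A' → A num A'
A → A D num becomes A' → D num A'
Add A' → ε

Productions for other non-terminals are unchanged:
  D → num
  D → num y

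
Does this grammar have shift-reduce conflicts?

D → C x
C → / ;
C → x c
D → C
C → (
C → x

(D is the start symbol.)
A shift-reduce conflict occurs when an LR(0) state has both:
  - a complete (reduce) item [A → α .] (dot at the end), and
  - a shift item [B → β . c γ] (dot before a terminal).

Augment with D' → D and build the canonical LR(0) collection (I0 = CLOSURE({[D' → . D]}), then GOTO on every symbol after a dot until no new states appear). It has 9 states:
  I0: { [C → . (], [C → . / ;], [C → . x c], [C → . x], [D → . C x], [D → . C], [D' → . D] }  — shift
  I1: { [C → ( .] }  — reduce
  I2: { [C → / . ;] }  — shift
  I3: { [D → C . x], [D → C .] }  — shift, reduce
  I4: { [D' → D .] }  — accept
  I5: { [C → x . c], [C → x .] }  — shift, reduce
  I6: { [C → x c .] }  — reduce
  I7: { [D → C x .] }  — reduce
  I8: { [C → / ; .] }  — reduce

I3 contains reduce item [D → C .] and shift item [D → C . x] — shift-reduce conflict.
I5 contains reduce item [C → x .] and shift item [C → x . c] — shift-reduce conflict.

Answer: Yes — I3: [D → C .] vs [D → C . x]; I5: [C → x .] vs [C → x . c]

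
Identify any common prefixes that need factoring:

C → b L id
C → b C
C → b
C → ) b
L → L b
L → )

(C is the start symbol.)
Yes, C has productions with common prefix 'b'

Left-factoring is needed when two productions for the same non-terminal
share a common prefix on the right-hand side.

Productions for C:
  C → b L id
  C → b C
  C → b
  C → ) b
Productions for L:
  L → L b
  L → )

Found common prefix 'b' in productions for C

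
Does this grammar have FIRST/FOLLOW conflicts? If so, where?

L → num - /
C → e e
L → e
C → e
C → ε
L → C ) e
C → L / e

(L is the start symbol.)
A FIRST/FOLLOW conflict occurs when a non-terminal N has a nullable alternative N → β (β ⇒* ε) and another alternative N → α with FIRST(α) ∩ FOLLOW(N) ≠ ∅: on such a lookahead the parser cannot decide between expanding α and letting N vanish via β.

Nullable non-terminals: C.
FIRST sets used below: FIRST(L) = { ')', 'e', 'num' }

C: nullable alternative(s) C → ε; FOLLOW(C) = { ')' }
  C → e e: FIRST \ {ε} = { 'e' } — disjoint from FOLLOW(C)
  C → e: FIRST \ {ε} = { 'e' } — disjoint from FOLLOW(C)
  C → ε: FIRST \ {ε} = { } — this is the only nullable alternative, skip
  C → L / e: FIRST \ {ε} = { ')', 'e', 'num' } — overlaps FOLLOW(C) on { ')' }: CONFLICT

L has no nullable alternative, so no FIRST/FOLLOW check is needed there.

So the grammar has 1 FIRST/FOLLOW conflict (marked CONFLICT above).

Answer: Yes. C → L '/' e with FOLLOW(C) on { ')' }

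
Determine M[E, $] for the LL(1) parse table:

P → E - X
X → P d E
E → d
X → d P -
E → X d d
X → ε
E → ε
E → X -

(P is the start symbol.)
To find M[E, $], we find productions for E where $ is in the predict set (PREDICT(N → α) = (FIRST(α) \ {ε}) ∪ (FOLLOW(N) if α ⇒* ε)).

Relevant sets:
  FIRST(X) = { '-', 'd', ε }
  FOLLOW(E) = { $, '-', 'd' }

E → d: PREDICT = { 'd' }
E → X d d: PREDICT = { '-', 'd' }
E → ε: PREDICT = { $, '-', 'd' }
  $ is in predict set, so this production goes in M[E, $]
E → X -: PREDICT = { '-', 'd' }

M[E, $] = E → ε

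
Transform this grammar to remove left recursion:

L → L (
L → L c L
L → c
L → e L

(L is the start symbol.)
L is directly left-recursive. The standard transformation for
  A → A α₁ | ... | A α_m | β₁ | ... | β_n
is
  A  → β₁ A' | ... | β_n A'
  A' → α₁ A' | ... | α_m A' | ε

L → c becomes L → c L'
L → e L becomes L → e L L'
L → L ( becomes L' → ( L'
L → L c L becomes L' → c L L'
Add L' → ε

Resulting grammar:
L → c L'
L → e L L'
L' → ( L'
L' → c L L'
L' → ε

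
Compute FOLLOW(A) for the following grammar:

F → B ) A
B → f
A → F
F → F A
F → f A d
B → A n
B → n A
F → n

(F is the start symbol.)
{ $, ')', 'd', 'f', 'n' }

To compute FOLLOW(A), find every occurrence of A on a right-hand side N → α A β: add FIRST(β) \ {ε}, and if β is empty or nullable also add FOLLOW(N). Iterate to a fixed point.

In F → B ) A: A is at the end, add FOLLOW(F)
In F → F A: A is at the end, add FOLLOW(F)
In F → f A d: A is followed by d, add FIRST(d) \ {ε} = { 'd' }
In B → A n: A is followed by n, add FIRST(n) \ {ε} = { 'n' }
In B → n A: A is at the end, add FOLLOW(B)

The FOLLOW sets referred to above (computed the same way, to a fixed point):
  FOLLOW(F) = { $, ')', 'd', 'f', 'n' }
  FOLLOW(B) = { ')' }

Taking the union: FOLLOW(A) = { $, ')', 'd', 'f', 'n' }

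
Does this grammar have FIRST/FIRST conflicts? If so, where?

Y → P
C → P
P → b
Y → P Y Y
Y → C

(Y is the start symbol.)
Yes. Y → P / Y → P Y Y on { 'b' }; Y → P / Y → C on { 'b' }; Y → P Y Y / Y → C on { 'b' }

A FIRST/FIRST conflict occurs when two productions N → α and N → β for the same non-terminal have FIRST(α) ∩ FIRST(β) ≠ ∅ (with ε ∈ FIRST of a nullable right-hand side, so two nullable alternatives also conflict).

FIRST sets of the non-terminals at (or reachable through a nullable prefix from) the front of some alternative:
  FIRST(P) = { 'b' }
  FIRST(C) = { 'b' }

Productions for Y:
  Y → P: FIRST = { 'b' }
  Y → P Y Y: FIRST = { 'b' }
  Y → C: FIRST = { 'b' }
C, P have only one production, so no FIRST/FIRST conflict is possible there.

Conflict for Y: Y → P and Y → P Y Y
  Overlap: { 'b' }
Conflict for Y: Y → P and Y → C
  Overlap: { 'b' }
Conflict for Y: Y → P Y Y and Y → C
  Overlap: { 'b' }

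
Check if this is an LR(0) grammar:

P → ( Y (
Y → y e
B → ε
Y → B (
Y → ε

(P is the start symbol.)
No. Shift-reduce conflict between [B → .] and [Y → . y e]

A grammar is LR(0) if no state in the canonical LR(0) collection has:
  - both a shift item (dot before a terminal) and a complete item (shift-reduce conflict), or
  - two or more complete items (reduce-reduce conflict; the accept item [P' → P .] counts as a complete item here).

Augment with P' → P and build the canonical LR(0) collection (I0 = CLOSURE({[P' → . P]}), then GOTO on every symbol after a dot until no new states appear). It has 9 states:
  I0: { [P → . ( Y (], [P' → . P] }  — shift
  I1: { [B → .], [P → ( . Y (], [Y → . B (], [Y → . y e], [Y → .] }  — shift, 2 reduces
  I2: { [P' → P .] }  — accept
  I3: { [Y → B . (] }  — shift
  I4: { [P → ( Y . (] }  — shift
  I5: { [Y → y . e] }  — shift
  I6: { [Y → y e .] }  — reduce
  I7: { [P → ( Y ( .] }  — reduce
  I8: { [Y → B ( .] }  — reduce

Conflict in state I1:
  Shift-reduce conflict between [B → .] and [Y → . y e]
So the grammar is NOT LR(0).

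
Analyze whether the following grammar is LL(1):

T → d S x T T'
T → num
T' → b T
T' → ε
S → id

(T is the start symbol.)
No. Predict set conflict for T': { 'b' }

Relevant sets:
  FOLLOW(T') = { $, 'b' }

For T:
  PREDICT(T → d S x T T') = { 'd' }
  PREDICT(T → num) = { 'num' }
For T':
  PREDICT(T' → b T) = { 'b' }
  PREDICT(T' → ε) = { $, 'b' }
S has a single production, so nothing to check there.

Conflict found: Predict set conflict for T': { 'b' }
The grammar is NOT LL(1).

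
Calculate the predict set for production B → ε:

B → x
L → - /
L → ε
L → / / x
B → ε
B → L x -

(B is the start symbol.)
PREDICT(B → ε) = (FIRST(RHS) \ {ε}) ∪ (FOLLOW(B) if ε ∈ FIRST(RHS), i.e. RHS ⇒* ε)
The right-hand side is ε (FIRST(ε) = { ε }), so the predict set is FOLLOW(B) = { $ }
PREDICT(B → ε) = { $ }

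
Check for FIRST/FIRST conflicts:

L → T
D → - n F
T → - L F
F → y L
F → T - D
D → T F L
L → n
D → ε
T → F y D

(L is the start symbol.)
FIRST sets of the non-terminals at (or reachable through a nullable prefix from) the front of some alternative:
  FIRST(T) = { '-', 'y' }
  FIRST(F) = { '-', 'y' }

Productions for L:
  L → T: FIRST = { '-', 'y' }
  L → n: FIRST = { 'n' }
Productions for D:
  D → - n F: FIRST = { '-' }
  D → T F L: FIRST = { '-', 'y' }
  D → ε: FIRST = { ε }
Productions for T:
  T → - L F: FIRST = { '-' }
  T → F y D: FIRST = { '-', 'y' }
Productions for F:
  F → y L: FIRST = { 'y' }
  F → T - D: FIRST = { '-', 'y' }

Conflict for D: D → - n F and D → T F L
  Overlap: { '-' }
Conflict for T: T → - L F and T → F y D
  Overlap: { '-' }
Conflict for F: F → y L and F → T - D
  Overlap: { 'y' }

Answer: Yes. D → '-' n F / D → T F L on { '-' }; T → '-' L F / T → F y D on { '-' }; F → y L / F → T '-' D on { 'y' }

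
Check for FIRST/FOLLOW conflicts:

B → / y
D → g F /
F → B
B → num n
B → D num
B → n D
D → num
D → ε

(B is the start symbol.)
Yes. D → num with FOLLOW(D) on { 'num' }

Nullable non-terminals: D.

D: nullable alternative(s) D → ε; FOLLOW(D) = { $, '/', 'num' }
  D → g F /: FIRST \ {ε} = { 'g' } — disjoint from FOLLOW(D)
  D → num: FIRST \ {ε} = { 'num' } — overlaps FOLLOW(D) on { 'num' }: CONFLICT
  D → ε: FIRST \ {ε} = { } — this is the only nullable alternative, skip

B, F have no nullable alternative, so no FIRST/FOLLOW check is needed there.

So the grammar has 1 FIRST/FOLLOW conflict (marked CONFLICT above).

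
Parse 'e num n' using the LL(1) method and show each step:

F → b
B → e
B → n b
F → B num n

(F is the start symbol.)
Stack is shown with the top on the left.

Stack      Input      Action
----------------------------
F $        e num n $  output F → B num n
B num n $  e num n $  output B → e
e num n $  e num n $  match 'e'
num n $    num n $    match 'num'
n $        n $        match 'n'
$          $          accept

The string is accepted.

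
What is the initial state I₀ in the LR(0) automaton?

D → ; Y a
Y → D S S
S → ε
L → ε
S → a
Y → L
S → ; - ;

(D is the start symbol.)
{ [D → . ; Y a], [D' → . D] }

First, augment the grammar with D' → D
I₀ = CLOSURE({ [D' → . D] }):
  [D' → . D] has the dot before D: add [D → . ; Y a]
No further items can be added.

I₀ = { [D → . ; Y a], [D' → . D] }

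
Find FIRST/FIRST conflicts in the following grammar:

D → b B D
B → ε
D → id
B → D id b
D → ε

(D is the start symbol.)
No FIRST/FIRST conflicts.

A FIRST/FIRST conflict occurs when two productions N → α and N → β for the same non-terminal have FIRST(α) ∩ FIRST(β) ≠ ∅ (with ε ∈ FIRST of a nullable right-hand side, so two nullable alternatives also conflict).

FIRST sets of the non-terminals at (or reachable through a nullable prefix from) the front of some alternative:
  FIRST(D) = { 'b', 'id', ε }

Productions for D:
  D → b B D: FIRST = { 'b' }
  D → id: FIRST = { 'id' }
  D → ε: FIRST = { ε }
Productions for B:
  B → ε: FIRST = { ε }
  B → D id b: FIRST = { 'b', 'id' }

All alternatives of each non-terminal have pairwise disjoint FIRST sets.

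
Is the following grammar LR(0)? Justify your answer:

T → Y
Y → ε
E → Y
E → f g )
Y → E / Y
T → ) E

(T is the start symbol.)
Augment with T' → T and build the canonical LR(0) collection (I0 = CLOSURE({[T' → . T]}), then GOTO on every symbol after a dot until no new states appear). It has 12 states:
  I0: { [E → . Y], [E → . f g )], [T → . ) E], [T → . Y], [T' → . T], [Y → . E / Y], [Y → .] }  — shift, reduce
  I1: { [E → . Y], [E → . f g )], [T → ) . E], [Y → . E / Y], [Y → .] }  — shift, reduce
  I2: { [Y → E . / Y] }  — shift
  I3: { [T' → T .] }  — accept
  I4: { [E → Y .], [T → Y .] }  — 2 reduces
  I5: { [E → f . g )] }  — shift
  I6: { [E → f g . )] }  — shift
  I7: { [E → f g ) .] }  — reduce
  I8: { [E → . Y], [E → . f g )], [Y → . E / Y], [Y → .], [Y → E / . Y] }  — shift, reduce
  I9: { [E → Y .], [Y → E / Y .] }  — 2 reduces
  I10: { [T → ) E .], [Y → E . / Y] }  — shift, reduce
  I11: { [E → Y .] }  — reduce

Conflict in state I0:
  Shift-reduce conflict between [Y → .] and [E → . f g )]
So the grammar is NOT LR(0).

Answer: No. Shift-reduce conflict between [Y → .] and [E → . f g )]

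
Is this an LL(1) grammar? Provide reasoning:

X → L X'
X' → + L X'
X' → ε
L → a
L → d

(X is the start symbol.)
Relevant sets:
  FOLLOW(X') = { $ }

For X':
  PREDICT(X' → '+' L X') = { '+' }
  PREDICT(X' → ε) = { $ }
For L:
  PREDICT(L → a) = { 'a' }
  PREDICT(L → d) = { 'd' }
X has a single production, so nothing to check there.

All predict sets are disjoint. The grammar IS LL(1).

Answer: Yes, the grammar is LL(1).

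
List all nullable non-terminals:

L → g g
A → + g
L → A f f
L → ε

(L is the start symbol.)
A non-terminal is nullable if it can derive ε (the empty string): either it has an ε-production, or it has a production whose right-hand side consists entirely of nullable non-terminals.

ε-productions: L → ε
So L is immediately nullable.
No further non-terminal can be added: every production for the remaining non-terminals contains a terminal or a non-nullable non-terminal.
Nullable = { 'L' }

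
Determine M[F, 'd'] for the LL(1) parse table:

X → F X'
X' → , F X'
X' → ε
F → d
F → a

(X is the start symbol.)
To find M[F, 'd'], we find productions for F where 'd' is in the predict set (PREDICT(N → α) = (FIRST(α) \ {ε}) ∪ (FOLLOW(N) if α ⇒* ε)).

F → d: PREDICT = { 'd' }
  'd' is in predict set, so this production goes in M[F, 'd']
F → a: PREDICT = { 'a' }

M[F, 'd'] = F → d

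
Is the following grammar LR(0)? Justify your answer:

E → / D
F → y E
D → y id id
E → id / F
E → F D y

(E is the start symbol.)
Yes, the grammar is LR(0)

A grammar is LR(0) if no state in the canonical LR(0) collection has:
  - both a shift item (dot before a terminal) and a complete item (shift-reduce conflict), or
  - two or more complete items (reduce-reduce conflict; the accept item [E' → E .] counts as a complete item here).

Augment with E' → E and build the canonical LR(0) collection (I0 = CLOSURE({[E' → . E]}), then GOTO on every symbol after a dot until no new states appear). It has 15 states:
  I0: { [E → . / D], [E → . F D y], [E → . id / F], [E' → . E], [F → . y E] }  — shift
  I1: { [D → . y id id], [E → / . D] }  — shift
  I2: { [E' → E .] }  — accept
  I3: { [D → . y id id], [E → F . D y] }  — shift
  I4: { [E → id . / F] }  — shift
  I5: { [E → . / D], [E → . F D y], [E → . id / F], [F → . y E], [F → y . E] }  — shift
  I6: { [F → y E .] }  — reduce
  I7: { [E → id / . F], [F → . y E] }  — shift
  I8: { [E → id / F .] }  — reduce
  I9: { [E → F D . y] }  — shift
  I10: { [D → y . id id] }  — shift
  I11: { [D → y id . id] }  — shift
  I12: { [D → y id id .] }  — reduce
  I13: { [E → F D y .] }  — reduce
  I14: { [E → / D .] }  — reduce

Every state is either a pure shift/goto state or contains exactly one complete item and nothing to shift — no conflicts. The grammar is LR(0).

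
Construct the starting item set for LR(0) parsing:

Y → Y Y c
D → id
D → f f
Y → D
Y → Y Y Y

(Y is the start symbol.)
{ [D → . f f], [D → . id], [Y → . D], [Y → . Y Y Y], [Y → . Y Y c], [Y' → . Y] }

First, augment the grammar with Y' → Y
I₀ = CLOSURE({ [Y' → . Y] }):
  [Y' → . Y] has the dot before Y: add [Y → . Y Y c], [Y → . D], [Y → . Y Y Y]
  [Y → . D] has the dot before D: add [D → . id], [D → . f f]
No further items can be added.

I₀ = { [D → . f f], [D → . id], [Y → . D], [Y → . Y Y Y], [Y → . Y Y c], [Y' → . Y] }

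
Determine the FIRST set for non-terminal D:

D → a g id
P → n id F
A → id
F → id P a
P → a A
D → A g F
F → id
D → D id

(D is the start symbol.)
{ 'a', 'id' }

FIRST sets of the other non-terminals involved (by the same procedure, iterated to a fixed point):
  FIRST(A) = { 'id' }

From D → a g id:
  - a is a terminal: add 'a' and stop
From D → A g F:
  - A is a non-terminal: add FIRST(A) \ {ε} = { 'id' }
    A is not nullable, so stop
From D → D id:
  - D is the symbol being defined: contributes nothing new
    D is not nullable, so stop

Collecting: FIRST(D) = { 'a', 'id' }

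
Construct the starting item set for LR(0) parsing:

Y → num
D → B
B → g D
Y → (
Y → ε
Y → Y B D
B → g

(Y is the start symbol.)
First, augment the grammar with Y' → Y
I₀ = CLOSURE({ [Y' → . Y] }):
  [Y' → . Y] has the dot before Y: add [Y → . num], [Y → . (], [Y → .], [Y → . Y B D]
No further items can be added.

I₀ = { [Y → . (], [Y → . Y B D], [Y → . num], [Y → .], [Y' → . Y] }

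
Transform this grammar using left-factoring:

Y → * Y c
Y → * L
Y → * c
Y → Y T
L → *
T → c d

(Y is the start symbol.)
Left-factoring transforms A → αβ₁ | αβ₂ into A → αA' and A' → β₁ | β₂
(α is the longest common prefix among the alternatives). Repeat until
no nonterminal has two alternatives with a common prefix.

Round 1: Y has alternatives sharing prefix '*'. Introduce Y': Y → * Y'
  Add: Y' → Y c
  Add: Y' → L
  Add: Y' → c

No remaining common prefixes — done.

Resulting grammar:
Y → * Y'
Y' → Y c
Y' → L
Y' → c
Y → Y T
L → *
T → c d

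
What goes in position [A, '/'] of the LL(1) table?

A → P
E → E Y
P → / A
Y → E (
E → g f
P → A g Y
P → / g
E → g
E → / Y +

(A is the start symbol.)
To find M[A, '/'], we find productions for A where '/' is in the predict set (PREDICT(N → α) = (FIRST(α) \ {ε}) ∪ (FOLLOW(N) if α ⇒* ε)).

Relevant sets:
  FIRST(P) = { '/' }

A → P: PREDICT = { '/' }
  '/' is in predict set, so this production goes in M[A, '/']

M[A, '/'] = A → P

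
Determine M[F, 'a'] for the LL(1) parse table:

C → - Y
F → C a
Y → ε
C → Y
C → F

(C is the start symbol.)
To find M[F, 'a'], we find productions for F where 'a' is in the predict set (PREDICT(N → α) = (FIRST(α) \ {ε}) ∪ (FOLLOW(N) if α ⇒* ε)).

Relevant sets:
  FIRST(C) = { '-', 'a', ε }

F → C a: PREDICT = { '-', 'a' }
  'a' is in predict set, so this production goes in M[F, 'a']

M[F, 'a'] = F → C a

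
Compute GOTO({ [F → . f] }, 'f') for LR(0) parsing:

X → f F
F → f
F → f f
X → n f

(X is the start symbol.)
GOTO(I, 'f') = CLOSURE({ [A → αX.β] : [A → α.Xβ] ∈ I, X = 'f' })

Items with dot before 'f', with the dot advanced:
  [F → . f] → [F → f .]
Closure adds nothing (no advanced item has the dot before a non-terminal).

GOTO = { [F → f .] }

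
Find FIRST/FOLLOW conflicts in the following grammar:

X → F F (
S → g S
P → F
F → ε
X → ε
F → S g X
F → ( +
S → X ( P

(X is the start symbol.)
Yes. X → F F '(' with FOLLOW(X) on { '(', 'g' }; F → S g X with FOLLOW(F) on { '(', 'g' }; F → '(' '+' with FOLLOW(F) on { '(' }

Nullable non-terminals: F, P, X.
FIRST sets used below: FIRST(S) = { '(', 'g' }, FIRST(F) = { '(', 'g', ε }

F: nullable alternative(s) F → ε; FOLLOW(F) = { '(', 'g' }
  F → ε: FIRST \ {ε} = { } — this is the only nullable alternative, skip
  F → S g X: FIRST \ {ε} = { '(', 'g' } — overlaps FOLLOW(F) on { '(', 'g' }: CONFLICT
  F → ( +: FIRST \ {ε} = { '(' } — overlaps FOLLOW(F) on { '(' }: CONFLICT
P has a nullable alternative but only one production, so nothing to check.

X: nullable alternative(s) X → ε; FOLLOW(X) = { $, '(', 'g' }
  X → F F (: FIRST \ {ε} = { '(', 'g' } — overlaps FOLLOW(X) on { '(', 'g' }: CONFLICT
  X → ε: FIRST \ {ε} = { } — this is the only nullable alternative, skip

S has no nullable alternative, so no FIRST/FOLLOW check is needed there.

So the grammar has 3 FIRST/FOLLOW conflicts (marked CONFLICT above).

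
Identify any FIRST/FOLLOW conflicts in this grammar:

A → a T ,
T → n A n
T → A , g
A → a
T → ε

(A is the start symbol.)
A FIRST/FOLLOW conflict occurs when a non-terminal N has a nullable alternative N → β (β ⇒* ε) and another alternative N → α with FIRST(α) ∩ FOLLOW(N) ≠ ∅: on such a lookahead the parser cannot decide between expanding α and letting N vanish via β.

Nullable non-terminals: T.
FIRST sets used below: FIRST(A) = { 'a' }

T: nullable alternative(s) T → ε; FOLLOW(T) = { ',' }
  T → n A n: FIRST \ {ε} = { 'n' } — disjoint from FOLLOW(T)
  T → A , g: FIRST \ {ε} = { 'a' } — disjoint from FOLLOW(T)
  T → ε: FIRST \ {ε} = { } — this is the only nullable alternative, skip

A has no nullable alternative, so no FIRST/FOLLOW check is needed there.

No FIRST/FOLLOW conflicts found.

Answer: No FIRST/FOLLOW conflicts.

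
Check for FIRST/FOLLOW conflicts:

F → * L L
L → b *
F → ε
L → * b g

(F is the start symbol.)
No FIRST/FOLLOW conflicts.

A FIRST/FOLLOW conflict occurs when a non-terminal N has a nullable alternative N → β (β ⇒* ε) and another alternative N → α with FIRST(α) ∩ FOLLOW(N) ≠ ∅: on such a lookahead the parser cannot decide between expanding α and letting N vanish via β.

Nullable non-terminals: F.

F: nullable alternative(s) F → ε; FOLLOW(F) = { $ }
  F → * L L: FIRST \ {ε} = { '*' } — disjoint from FOLLOW(F)
  F → ε: FIRST \ {ε} = { } — this is the only nullable alternative, skip

L has no nullable alternative, so no FIRST/FOLLOW check is needed there.

No FIRST/FOLLOW conflicts found.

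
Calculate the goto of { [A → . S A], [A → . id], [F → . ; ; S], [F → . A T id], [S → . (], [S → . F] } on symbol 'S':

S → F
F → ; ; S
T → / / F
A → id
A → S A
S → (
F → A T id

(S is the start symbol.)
GOTO(I, 'S') = CLOSURE({ [A → αX.β] : [A → α.Xβ] ∈ I, X = 'S' })

Items with dot before 'S', with the dot advanced:
  [A → . S A] → [A → S . A]
Closure of the advanced items:
  [A → S . A] has the dot before A: add [A → . id], [A → . S A]
  [A → . S A] has the dot before S: add [S → . F], [S → . (]
  [S → . F] has the dot before F: add [F → . ; ; S], [F → . A T id]

GOTO = { [A → . S A], [A → . id], [A → S . A], [F → . ; ; S], [F → . A T id], [S → . (], [S → . F] }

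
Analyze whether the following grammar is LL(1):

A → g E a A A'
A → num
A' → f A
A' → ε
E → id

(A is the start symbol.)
No. Predict set conflict for A': { 'f' }

Relevant sets:
  FOLLOW(A') = { $, 'f' }

For A:
  PREDICT(A → g E a A A') = { 'g' }
  PREDICT(A → num) = { 'num' }
For A':
  PREDICT(A' → f A) = { 'f' }
  PREDICT(A' → ε) = { $, 'f' }
E has a single production, so nothing to check there.

Conflict found: Predict set conflict for A': { 'f' }
The grammar is NOT LL(1).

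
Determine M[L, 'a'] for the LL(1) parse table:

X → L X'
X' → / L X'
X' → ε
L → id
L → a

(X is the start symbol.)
To find M[L, 'a'], we find productions for L where 'a' is in the predict set (PREDICT(N → α) = (FIRST(α) \ {ε}) ∪ (FOLLOW(N) if α ⇒* ε)).

L → id: PREDICT = { 'id' }
L → a: PREDICT = { 'a' }
  'a' is in predict set, so this production goes in M[L, 'a']

M[L, 'a'] = L → a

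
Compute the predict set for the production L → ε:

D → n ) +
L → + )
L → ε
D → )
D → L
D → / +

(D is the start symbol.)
PREDICT(L → ε) = (FIRST(RHS) \ {ε}) ∪ (FOLLOW(L) if ε ∈ FIRST(RHS), i.e. RHS ⇒* ε)
The right-hand side is ε (FIRST(ε) = { ε }), so the predict set is FOLLOW(L) = { $ }
PREDICT(L → ε) = { $ }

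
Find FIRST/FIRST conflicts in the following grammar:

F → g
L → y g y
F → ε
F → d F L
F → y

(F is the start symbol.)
No FIRST/FIRST conflicts.

A FIRST/FIRST conflict occurs when two productions N → α and N → β for the same non-terminal have FIRST(α) ∩ FIRST(β) ≠ ∅ (with ε ∈ FIRST of a nullable right-hand side, so two nullable alternatives also conflict).

Productions for F:
  F → g: FIRST = { 'g' }
  F → ε: FIRST = { ε }
  F → d F L: FIRST = { 'd' }
  F → y: FIRST = { 'y' }
L has only one production, so no FIRST/FIRST conflict is possible there.

All alternatives of each non-terminal have pairwise disjoint FIRST sets.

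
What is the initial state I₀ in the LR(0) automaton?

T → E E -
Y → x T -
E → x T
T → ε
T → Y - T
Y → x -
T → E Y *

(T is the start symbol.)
First, augment the grammar with T' → T
I₀ = CLOSURE({ [T' → . T] }):
  [T' → . T] has the dot before T: add [T → . E E -], [T → .], [T → . Y - T], [T → . E Y *]
  [T → . E E -] has the dot before E: add [E → . x T]
  [T → . Y - T] has the dot before Y: add [Y → . x T -], [Y → . x -]
No further items can be added.

I₀ = { [E → . x T], [T → . E E -], [T → . E Y *], [T → . Y - T], [T → .], [T' → . T], [Y → . x -], [Y → . x T -] }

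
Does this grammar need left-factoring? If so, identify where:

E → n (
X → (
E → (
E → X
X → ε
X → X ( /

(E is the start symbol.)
Left-factoring is needed when two productions for the same non-terminal
share a common prefix on the right-hand side.

Productions for E:
  E → n (
  E → (
  E → X
Productions for X:
  X → (
  X → ε
  X → X ( /

No common prefixes found.

Answer: No, left-factoring is not needed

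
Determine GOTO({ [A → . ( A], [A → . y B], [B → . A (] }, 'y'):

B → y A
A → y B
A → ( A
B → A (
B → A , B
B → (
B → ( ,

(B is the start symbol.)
{ [A → . ( A], [A → . y B], [A → y . B], [B → . ( ,], [B → . (], [B → . A (], [B → . A , B], [B → . y A] }

GOTO(I, 'y') = CLOSURE({ [A → αX.β] : [A → α.Xβ] ∈ I, X = 'y' })

Items with dot before 'y', with the dot advanced:
  [A → . y B] → [A → y . B]
Closure of the advanced items:
  [A → y . B] has the dot before B: add [B → . y A], [B → . A (], [B → . A , B], [B → . (], [B → . ( ,]
  [B → . A (] has the dot before A: add [A → . y B], [A → . ( A]

GOTO = { [A → . ( A], [A → . y B], [A → y . B], [B → . ( ,], [B → . (], [B → . A (], [B → . A , B], [B → . y A] }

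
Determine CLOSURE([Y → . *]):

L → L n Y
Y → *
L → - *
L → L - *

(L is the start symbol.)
Start with: [Y → . *]
The dot precedes the terminal '*', so nothing is added.

CLOSURE = { [Y → . *] }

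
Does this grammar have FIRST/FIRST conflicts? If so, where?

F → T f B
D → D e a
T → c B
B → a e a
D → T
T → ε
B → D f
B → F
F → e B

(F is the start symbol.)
Yes. D → D e a / D → T on { 'c' }; B → D f / B → F on { 'c', 'e', 'f' }

A FIRST/FIRST conflict occurs when two productions N → α and N → β for the same non-terminal have FIRST(α) ∩ FIRST(β) ≠ ∅ (with ε ∈ FIRST of a nullable right-hand side, so two nullable alternatives also conflict).

FIRST sets of the non-terminals at (or reachable through a nullable prefix from) the front of some alternative:
  FIRST(T) = { 'c', ε }
  FIRST(D) = { 'c', 'e', ε }
  FIRST(F) = { 'c', 'e', 'f' }

Productions for F:
  F → T f B: FIRST = { 'c', 'f' }
  F → e B: FIRST = { 'e' }
Productions for D:
  D → D e a: FIRST = { 'c', 'e' }
  D → T: FIRST = { 'c', ε }
Productions for T:
  T → c B: FIRST = { 'c' }
  T → ε: FIRST = { ε }
Productions for B:
  B → a e a: FIRST = { 'a' }
  B → D f: FIRST = { 'c', 'e', 'f' }
  B → F: FIRST = { 'c', 'e', 'f' }

Conflict for D: D → D e a and D → T
  Overlap: { 'c' }
Conflict for B: B → D f and B → F
  Overlap: { 'c', 'e', 'f' }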